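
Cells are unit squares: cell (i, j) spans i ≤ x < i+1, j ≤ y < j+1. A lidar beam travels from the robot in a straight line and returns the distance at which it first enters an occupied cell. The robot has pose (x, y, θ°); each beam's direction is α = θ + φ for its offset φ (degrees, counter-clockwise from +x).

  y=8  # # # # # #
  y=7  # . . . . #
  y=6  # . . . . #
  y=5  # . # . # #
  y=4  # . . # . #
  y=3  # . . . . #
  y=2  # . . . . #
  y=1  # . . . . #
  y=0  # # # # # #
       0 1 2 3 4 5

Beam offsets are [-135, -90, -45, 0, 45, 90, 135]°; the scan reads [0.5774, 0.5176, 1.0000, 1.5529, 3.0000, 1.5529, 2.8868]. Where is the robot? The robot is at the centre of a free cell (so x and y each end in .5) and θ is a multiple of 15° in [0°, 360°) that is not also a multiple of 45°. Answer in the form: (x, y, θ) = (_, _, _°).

(x, y, θ) = (2.5, 7.5, 195°)

The pose lattice has 25·16 = 400 candidates. Test each by forward raycasting.
  (1.5, 3.5, 30°): beam 1 = 1.9319 ≠ 0.5774 ✗
  (3.5, 1.5, 15°): beam 6 = 3.6235 ≠ 1.5529 ✗
  (1.5, 3.5, 15°): beam 1 = 1.0000 ≠ 0.5774 ✗
  (3.5, 5.5, 300°): beam 1 = 0.5176 ≠ 0.5774 ✗
  …
  (2.5, 7.5, 195°): r_1=0.5774, r_2=0.5176, r_3=1.0000, r_4=1.5529, r_5=3.0000, r_6=1.5529, r_7=2.8868 — all match ✓
Only this pose fits every beam.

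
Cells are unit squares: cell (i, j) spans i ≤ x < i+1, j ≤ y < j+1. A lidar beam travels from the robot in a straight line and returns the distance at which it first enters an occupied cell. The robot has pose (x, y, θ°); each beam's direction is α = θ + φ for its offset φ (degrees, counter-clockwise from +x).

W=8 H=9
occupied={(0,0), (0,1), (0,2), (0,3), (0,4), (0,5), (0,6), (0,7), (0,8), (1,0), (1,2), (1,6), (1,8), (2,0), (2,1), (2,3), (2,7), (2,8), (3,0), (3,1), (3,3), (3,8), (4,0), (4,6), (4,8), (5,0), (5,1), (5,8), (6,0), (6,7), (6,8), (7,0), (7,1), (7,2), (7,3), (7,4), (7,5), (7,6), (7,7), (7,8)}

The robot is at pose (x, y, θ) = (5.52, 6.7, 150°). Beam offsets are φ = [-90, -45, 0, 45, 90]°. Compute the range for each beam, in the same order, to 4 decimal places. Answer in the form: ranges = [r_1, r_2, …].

ranges = [0.9600, 1.3459, 2.6000, 0.5383, 3.1177]

beam 1: φ=-90°, α=60°
  cosα=0.5000 sinα=0.8660 | (5,6) | tMaxX 0.9600 tMaxY 0.3464 | tΔX 2.0000 tΔY 1.1547
    t=0.3464 [y] (5,7)
    t=0.9600 [x] (6,7) — stop
  → r_1 = 0.9600
beam 2: φ=-45°, α=105°
  cosα=-0.2588 sinα=0.9659 | (5,6) | tMaxX 2.0091 tMaxY 0.3106 | tΔX 3.8637 tΔY 1.0353
    t=0.3106 [y] (5,7)
    t=1.3459 [y] (5,8) — stop
  → r_2 = 1.3459
beam 3: φ=0°, α=150°
  cosα=-0.8660 sinα=0.5000 | (5,6) | tMaxX 0.6004 tMaxY 0.6000 | tΔX 1.1547 tΔY 2.0000
    t=0.6000 [y] (5,7)
    t=0.6004 [x] (4,7)
    t=1.7551 [x] (3,7)
    t=2.6000 [y] (3,8) — stop
  → r_3 = 2.6000
beam 4: φ=45°, α=195°
  cosα=-0.9659 sinα=-0.2588 | (5,6) | tMaxX 0.5383 tMaxY 2.7046 | tΔX 1.0353 tΔY 3.8637
    t=0.5383 [x] (4,6) — stop
  → r_4 = 0.5383
beam 5: φ=90°, α=240°
  cosα=-0.5000 sinα=-0.8660 | (5,6) | tMaxX 1.0400 tMaxY 0.8083 | tΔX 2.0000 tΔY 1.1547
    t=0.8083 [y] (5,5)
    t=1.0400 [x] (4,5)
    t=1.9630 [y] (4,4)
    t=3.0400 [x] (3,4)
    t=3.1177 [y] (3,3) — stop
  → r_5 = 3.1177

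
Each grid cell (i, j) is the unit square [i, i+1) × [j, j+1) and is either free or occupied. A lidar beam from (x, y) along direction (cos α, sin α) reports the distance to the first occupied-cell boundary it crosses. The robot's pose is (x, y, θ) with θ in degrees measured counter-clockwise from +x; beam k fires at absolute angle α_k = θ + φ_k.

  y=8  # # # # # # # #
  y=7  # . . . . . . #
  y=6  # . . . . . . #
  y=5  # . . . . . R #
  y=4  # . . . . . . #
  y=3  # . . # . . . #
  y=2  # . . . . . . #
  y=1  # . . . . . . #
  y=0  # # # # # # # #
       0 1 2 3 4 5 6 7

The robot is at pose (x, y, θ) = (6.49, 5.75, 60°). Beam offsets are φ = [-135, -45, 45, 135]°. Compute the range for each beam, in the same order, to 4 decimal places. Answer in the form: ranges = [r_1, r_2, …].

ranges = [1.9705, 0.5280, 2.3294, 5.6837]

beam 1: φ=-135°, α=285°
  direction (0.2588, -0.9659); cell (6,5); t to first gridline: x 1.9705, y 0.7765 (then +3.8637 / +1.0353)
    (6,4) via y @ 0.7765
    (6,3) via y @ 1.8117
    (7,3) via x @ 1.9705  # hit
  → r_1 = 1.9705
beam 2: φ=-45°, α=15°
  direction (0.9659, 0.2588); cell (6,5); t to first gridline: x 0.5280, y 0.9659 (then +1.0353 / +3.8637)
    (7,5) via x @ 0.5280  # hit
  → r_2 = 0.5280
beam 3: φ=45°, α=105°
  direction (-0.2588, 0.9659); cell (6,5); t to first gridline: x 1.8932, y 0.2588 (then +3.8637 / +1.0353)
    (6,6) via y @ 0.2588
    (6,7) via y @ 1.2941
    (5,7) via x @ 1.8932
    (5,8) via y @ 2.3294  # hit
  → r_3 = 2.3294
beam 4: φ=135°, α=195°
  direction (-0.9659, -0.2588); cell (6,5); t to first gridline: x 0.5073, y 2.8978 (then +1.0353 / +3.8637)
    (5,5) via x @ 0.5073
    (4,5) via x @ 1.5426
    (3,5) via x @ 2.5778
    (3,4) via y @ 2.8978
    (2,4) via x @ 3.6131
    (1,4) via x @ 4.6484
    (0,4) via x @ 5.6837  # hit
  → r_4 = 5.6837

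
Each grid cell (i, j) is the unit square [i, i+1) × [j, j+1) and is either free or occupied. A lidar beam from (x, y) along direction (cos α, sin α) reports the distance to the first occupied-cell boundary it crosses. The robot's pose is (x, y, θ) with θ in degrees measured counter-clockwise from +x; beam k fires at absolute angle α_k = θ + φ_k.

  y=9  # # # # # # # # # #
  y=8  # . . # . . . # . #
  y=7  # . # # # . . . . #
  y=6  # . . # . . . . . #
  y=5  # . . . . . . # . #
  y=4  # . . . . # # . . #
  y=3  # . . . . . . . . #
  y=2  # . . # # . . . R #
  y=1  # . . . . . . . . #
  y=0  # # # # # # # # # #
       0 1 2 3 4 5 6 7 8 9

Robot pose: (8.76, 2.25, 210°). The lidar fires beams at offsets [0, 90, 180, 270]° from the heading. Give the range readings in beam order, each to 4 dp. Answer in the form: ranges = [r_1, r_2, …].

beam 1: φ=0°, α=210°
  d=(-0.8660,-0.5000)  start (8,2)  tX=0.8776 tY=0.5000  stride 1/|dx|=1.1547 1/|dy|=2.0000
    cross y-line → (8,1), t=0.5000
    cross x-line → (7,1), t=0.8776
    cross x-line → (6,1), t=2.0323
    cross y-line → (6,0), t=2.5000 (wall)
  → r_1 = 2.5000
beam 2: φ=90°, α=300°
  d=(0.5000,-0.8660)  start (8,2)  tX=0.4800 tY=0.2887  stride 1/|dx|=2.0000 1/|dy|=1.1547
    cross y-line → (8,1), t=0.2887
    cross x-line → (9,1), t=0.4800 (wall)
  → r_2 = 0.4800
beam 3: φ=180°, α=30°
  d=(0.8660,0.5000)  start (8,2)  tX=0.2771 tY=1.5000  stride 1/|dx|=1.1547 1/|dy|=2.0000
    cross x-line → (9,2), t=0.2771 (wall)
  → r_3 = 0.2771
beam 4: φ=270°, α=120°
  d=(-0.5000,0.8660)  start (8,2)  tX=1.5200 tY=0.8660  stride 1/|dx|=2.0000 1/|dy|=1.1547
    cross y-line → (8,3), t=0.8660
    cross x-line → (7,3), t=1.5200
    cross y-line → (7,4), t=2.0207
    cross y-line → (7,5), t=3.1754 (wall)
  → r_4 = 3.1754

ranges = [2.5000, 0.4800, 0.2771, 3.1754]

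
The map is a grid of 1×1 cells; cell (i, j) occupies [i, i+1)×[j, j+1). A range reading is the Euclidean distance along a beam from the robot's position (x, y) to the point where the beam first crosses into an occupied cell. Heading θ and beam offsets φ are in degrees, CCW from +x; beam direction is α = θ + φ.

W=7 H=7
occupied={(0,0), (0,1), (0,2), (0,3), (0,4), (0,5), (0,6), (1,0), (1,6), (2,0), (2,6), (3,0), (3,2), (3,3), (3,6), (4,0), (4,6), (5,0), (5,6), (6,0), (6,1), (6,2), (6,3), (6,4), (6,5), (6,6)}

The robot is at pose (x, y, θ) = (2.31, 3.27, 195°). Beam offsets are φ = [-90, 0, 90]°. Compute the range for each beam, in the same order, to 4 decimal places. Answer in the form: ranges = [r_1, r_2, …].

ranges = [2.8263, 1.3562, 2.3501]

beam 1: φ=-90°, α=105°
  d=(-0.2588,0.9659)  start (2,3)  tX=1.1977 tY=0.7558  stride 1/|dx|=3.8637 1/|dy|=1.0353
    cross y-line → (2,4), t=0.7558
    cross x-line → (1,4), t=1.1977
    cross y-line → (1,5), t=1.7910
    cross y-line → (1,6), t=2.8263 (wall)
  → r_1 = 2.8263
beam 2: φ=0°, α=195°
  d=(-0.9659,-0.2588)  start (2,3)  tX=0.3209 tY=1.0432  stride 1/|dx|=1.0353 1/|dy|=3.8637
    cross x-line → (1,3), t=0.3209
    cross y-line → (1,2), t=1.0432
    cross x-line → (0,2), t=1.3562 (wall)
  → r_2 = 1.3562
beam 3: φ=90°, α=285°
  d=(0.2588,-0.9659)  start (2,3)  tX=2.6660 tY=0.2795  stride 1/|dx|=3.8637 1/|dy|=1.0353
    cross y-line → (2,2), t=0.2795
    cross y-line → (2,1), t=1.3148
    cross y-line → (2,0), t=2.3501 (wall)
  → r_3 = 2.3501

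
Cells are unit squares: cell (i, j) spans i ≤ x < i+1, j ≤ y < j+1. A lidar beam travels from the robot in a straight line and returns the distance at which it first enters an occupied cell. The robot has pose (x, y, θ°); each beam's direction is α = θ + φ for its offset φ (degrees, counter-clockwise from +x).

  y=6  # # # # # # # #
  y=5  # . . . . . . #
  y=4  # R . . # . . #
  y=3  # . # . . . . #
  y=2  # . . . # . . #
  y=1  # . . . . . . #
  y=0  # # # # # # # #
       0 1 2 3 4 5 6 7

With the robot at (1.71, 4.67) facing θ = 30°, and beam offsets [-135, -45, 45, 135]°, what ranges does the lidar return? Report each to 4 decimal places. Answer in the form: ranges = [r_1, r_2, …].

ranges = [2.7432, 2.3708, 1.3769, 0.7350]

beam 1: φ=-135°, α=255°
  d=(-0.2588,-0.9659)  start (1,4)  tX=2.7432 tY=0.6936  stride 1/|dx|=3.8637 1/|dy|=1.0353
    cross y-line → (1,3), t=0.6936
    cross y-line → (1,2), t=1.7289
    cross x-line → (0,2), t=2.7432 (wall)
  → r_1 = 2.7432
beam 2: φ=-45°, α=345°
  d=(0.9659,-0.2588)  start (1,4)  tX=0.3002 tY=2.5887  stride 1/|dx|=1.0353 1/|dy|=3.8637
    cross x-line → (2,4), t=0.3002
    cross x-line → (3,4), t=1.3355
    cross x-line → (4,4), t=2.3708 (wall)
  → r_2 = 2.3708
beam 3: φ=45°, α=75°
  d=(0.2588,0.9659)  start (1,4)  tX=1.1205 tY=0.3416  stride 1/|dx|=3.8637 1/|dy|=1.0353
    cross y-line → (1,5), t=0.3416
    cross x-line → (2,5), t=1.1205
    cross y-line → (2,6), t=1.3769 (wall)
  → r_3 = 1.3769
beam 4: φ=135°, α=165°
  d=(-0.9659,0.2588)  start (1,4)  tX=0.7350 tY=1.2750  stride 1/|dx|=1.0353 1/|dy|=3.8637
    cross x-line → (0,4), t=0.7350 (wall)
  → r_4 = 0.7350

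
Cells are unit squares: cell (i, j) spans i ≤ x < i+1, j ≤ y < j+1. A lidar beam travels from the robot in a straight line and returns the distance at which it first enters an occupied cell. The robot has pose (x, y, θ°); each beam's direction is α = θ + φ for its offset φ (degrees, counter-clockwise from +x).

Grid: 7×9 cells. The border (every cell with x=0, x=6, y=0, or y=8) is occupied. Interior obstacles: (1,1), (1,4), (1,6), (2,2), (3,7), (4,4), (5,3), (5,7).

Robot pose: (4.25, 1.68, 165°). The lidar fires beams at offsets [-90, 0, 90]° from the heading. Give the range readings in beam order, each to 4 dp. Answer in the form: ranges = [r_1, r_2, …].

ranges = [2.4018, 1.2941, 0.7040]

beam 1: φ=-90°, α=75°
  d=(0.2588,0.9659)  start (4,1)  tX=2.8978 tY=0.3313  stride 1/|dx|=3.8637 1/|dy|=1.0353
    cross y-line → (4,2), t=0.3313
    cross y-line → (4,3), t=1.3666
    cross y-line → (4,4), t=2.4018 (wall)
  → r_1 = 2.4018
beam 2: φ=0°, α=165°
  d=(-0.9659,0.2588)  start (4,1)  tX=0.2588 tY=1.2364  stride 1/|dx|=1.0353 1/|dy|=3.8637
    cross x-line → (3,1), t=0.2588
    cross y-line → (3,2), t=1.2364
    cross x-line → (2,2), t=1.2941 (wall)
  → r_2 = 1.2941
beam 3: φ=90°, α=255°
  d=(-0.2588,-0.9659)  start (4,1)  tX=0.9659 tY=0.7040  stride 1/|dx|=3.8637 1/|dy|=1.0353
    cross y-line → (4,0), t=0.7040 (wall)
  → r_3 = 0.7040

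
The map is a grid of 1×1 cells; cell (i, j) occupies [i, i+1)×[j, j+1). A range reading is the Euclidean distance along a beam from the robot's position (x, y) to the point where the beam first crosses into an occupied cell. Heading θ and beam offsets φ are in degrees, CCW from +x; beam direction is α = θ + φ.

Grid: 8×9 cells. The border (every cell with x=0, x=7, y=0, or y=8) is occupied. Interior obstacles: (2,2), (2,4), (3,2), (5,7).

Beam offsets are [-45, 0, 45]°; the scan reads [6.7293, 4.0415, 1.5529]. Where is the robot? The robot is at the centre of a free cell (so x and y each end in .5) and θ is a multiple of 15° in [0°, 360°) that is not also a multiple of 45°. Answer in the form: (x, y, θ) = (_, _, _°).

(x, y, θ) = (3.5, 7.5, 330°)

Candidates: 38 free-cell centres × 16 headings = 608 poses. Raycast each; keep the one whose scan matches to 4 dp.
  (6.5, 5.5, 330°): beam 1 = 1.9319 ≠ 6.7293 ✗
  (4.5, 7.5, 345°): beam 1 = 5.0000 ≠ 6.7293 ✗
  (2.5, 5.5, 330°): beam 1 = 0.5176 ≠ 6.7293 ✗
  (4.5, 5.5, 165°): beam 1 = 2.8868 ≠ 6.7293 ✗
  …
  (3.5, 7.5, 330°): r_1=6.7293, r_2=4.0415, r_3=1.5529 — all match ✓
No second candidate reproduces the full scan.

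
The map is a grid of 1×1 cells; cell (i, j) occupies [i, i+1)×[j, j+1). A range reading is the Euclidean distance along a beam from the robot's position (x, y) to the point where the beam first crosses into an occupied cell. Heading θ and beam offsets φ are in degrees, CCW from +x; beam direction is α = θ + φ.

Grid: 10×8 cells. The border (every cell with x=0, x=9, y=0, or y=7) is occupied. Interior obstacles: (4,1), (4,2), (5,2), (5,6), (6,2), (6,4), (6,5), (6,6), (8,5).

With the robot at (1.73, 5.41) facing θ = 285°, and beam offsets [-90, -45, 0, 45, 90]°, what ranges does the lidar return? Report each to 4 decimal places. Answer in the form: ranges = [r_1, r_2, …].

ranges = [0.7558, 1.4600, 4.5656, 4.8200, 3.3854]

beam 1: φ=-90°, α=195°
  cosα=-0.9659 sinα=-0.2588 | (1,5) | tMaxX 0.7558 tMaxY 1.5841 | tΔX 1.0353 tΔY 3.8637
    t=0.7558 [x] (0,5) — stop
  → r_1 = 0.7558
beam 2: φ=-45°, α=240°
  cosα=-0.5000 sinα=-0.8660 | (1,5) | tMaxX 1.4600 tMaxY 0.4734 | tΔX 2.0000 tΔY 1.1547
    t=0.4734 [y] (1,4)
    t=1.4600 [x] (0,4) — stop
  → r_2 = 1.4600
beam 3: φ=0°, α=285°
  cosα=0.2588 sinα=-0.9659 | (1,5) | tMaxX 1.0432 tMaxY 0.4245 | tΔX 3.8637 tΔY 1.0353
    t=0.4245 [y] (1,4)
    t=1.0432 [x] (2,4)
    t=1.4597 [y] (2,3)
    t=2.4950 [y] (2,2)
    t=3.5303 [y] (2,1)
    t=4.5656 [y] (2,0) — stop
  → r_3 = 4.5656
beam 4: φ=45°, α=330°
  cosα=0.8660 sinα=-0.5000 | (1,5) | tMaxX 0.3118 tMaxY 0.8200 | tΔX 1.1547 tΔY 2.0000
    t=0.3118 [x] (2,5)
    t=0.8200 [y] (2,4)
    t=1.4665 [x] (3,4)
    t=2.6212 [x] (4,4)
    t=2.8200 [y] (4,3)
    t=3.7759 [x] (5,3)
    t=4.8200 [y] (5,2) — stop
  → r_4 = 4.8200
beam 5: φ=90°, α=15°
  cosα=0.9659 sinα=0.2588 | (1,5) | tMaxX 0.2795 tMaxY 2.2796 | tΔX 1.0353 tΔY 3.8637
    t=0.2795 [x] (2,5)
    t=1.3148 [x] (3,5)
    t=2.2796 [y] (3,6)
    t=2.3501 [x] (4,6)
    t=3.3854 [x] (5,6) — stop
  → r_5 = 3.3854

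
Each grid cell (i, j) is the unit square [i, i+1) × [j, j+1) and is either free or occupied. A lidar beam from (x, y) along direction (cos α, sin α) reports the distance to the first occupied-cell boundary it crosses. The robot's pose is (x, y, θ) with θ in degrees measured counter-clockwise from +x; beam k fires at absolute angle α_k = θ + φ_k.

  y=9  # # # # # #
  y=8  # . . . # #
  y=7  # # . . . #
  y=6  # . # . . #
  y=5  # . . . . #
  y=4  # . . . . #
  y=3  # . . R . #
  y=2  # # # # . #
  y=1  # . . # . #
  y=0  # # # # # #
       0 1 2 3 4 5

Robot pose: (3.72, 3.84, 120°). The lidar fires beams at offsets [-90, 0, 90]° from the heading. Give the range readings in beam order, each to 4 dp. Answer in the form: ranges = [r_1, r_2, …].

beam 1: φ=-90°, α=30°
  direction (0.8660, 0.5000); cell (3,3); t to first gridline: x 0.3233, y 0.3200 (then +1.1547 / +2.0000)
    (3,4) via y @ 0.3200
    (4,4) via x @ 0.3233
    (5,4) via x @ 1.4780  # hit
  → r_1 = 1.4780
beam 2: φ=0°, α=120°
  direction (-0.5000, 0.8660); cell (3,3); t to first gridline: x 1.4400, y 0.1848 (then +2.0000 / +1.1547)
    (3,4) via y @ 0.1848
    (3,5) via y @ 1.3395
    (2,5) via x @ 1.4400
    (2,6) via y @ 2.4942  # hit
  → r_2 = 2.4942
beam 3: φ=90°, α=210°
  direction (-0.8660, -0.5000); cell (3,3); t to first gridline: x 0.8314, y 1.6800 (then +1.1547 / +2.0000)
    (2,3) via x @ 0.8314
    (2,2) via y @ 1.6800  # hit
  → r_3 = 1.6800

ranges = [1.4780, 2.4942, 1.6800]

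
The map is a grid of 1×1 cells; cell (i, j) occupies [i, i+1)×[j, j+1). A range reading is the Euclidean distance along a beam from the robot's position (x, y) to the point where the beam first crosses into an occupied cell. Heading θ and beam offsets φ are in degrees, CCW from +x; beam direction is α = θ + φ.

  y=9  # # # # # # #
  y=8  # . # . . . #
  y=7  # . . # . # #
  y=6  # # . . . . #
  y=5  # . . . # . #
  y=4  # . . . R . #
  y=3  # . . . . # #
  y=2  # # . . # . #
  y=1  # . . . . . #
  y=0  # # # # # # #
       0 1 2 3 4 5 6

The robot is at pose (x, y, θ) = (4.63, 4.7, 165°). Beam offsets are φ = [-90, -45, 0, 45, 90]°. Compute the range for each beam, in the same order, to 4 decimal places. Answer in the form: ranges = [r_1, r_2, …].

beam 1: φ=-90°, α=75°
  cosα=0.2588 sinα=0.9659 | (4,4) | tMaxX 1.4296 tMaxY 0.3106 | tΔX 3.8637 tΔY 1.0353
    t=0.3106 [y] (4,5) — stop
  → r_1 = 0.3106
beam 2: φ=-45°, α=120°
  cosα=-0.5000 sinα=0.8660 | (4,4) | tMaxX 1.2600 tMaxY 0.3464 | tΔX 2.0000 tΔY 1.1547
    t=0.3464 [y] (4,5) — stop
  → r_2 = 0.3464
beam 3: φ=0°, α=165°
  cosα=-0.9659 sinα=0.2588 | (4,4) | tMaxX 0.6522 tMaxY 1.1591 | tΔX 1.0353 tΔY 3.8637
    t=0.6522 [x] (3,4)
    t=1.1591 [y] (3,5)
    t=1.6875 [x] (2,5)
    t=2.7228 [x] (1,5)
    t=3.7581 [x] (0,5) — stop
  → r_3 = 3.7581
beam 4: φ=45°, α=210°
  cosα=-0.8660 sinα=-0.5000 | (4,4) | tMaxX 0.7275 tMaxY 1.4000 | tΔX 1.1547 tΔY 2.0000
    t=0.7275 [x] (3,4)
    t=1.4000 [y] (3,3)
    t=1.8822 [x] (2,3)
    t=3.0369 [x] (1,3)
    t=3.4000 [y] (1,2) — stop
  → r_4 = 3.4000
beam 5: φ=90°, α=255°
  cosα=-0.2588 sinα=-0.9659 | (4,4) | tMaxX 2.4341 tMaxY 0.7247 | tΔX 3.8637 tΔY 1.0353
    t=0.7247 [y] (4,3)
    t=1.7600 [y] (4,2) — stop
  → r_5 = 1.7600

ranges = [0.3106, 0.3464, 3.7581, 3.4000, 1.7600]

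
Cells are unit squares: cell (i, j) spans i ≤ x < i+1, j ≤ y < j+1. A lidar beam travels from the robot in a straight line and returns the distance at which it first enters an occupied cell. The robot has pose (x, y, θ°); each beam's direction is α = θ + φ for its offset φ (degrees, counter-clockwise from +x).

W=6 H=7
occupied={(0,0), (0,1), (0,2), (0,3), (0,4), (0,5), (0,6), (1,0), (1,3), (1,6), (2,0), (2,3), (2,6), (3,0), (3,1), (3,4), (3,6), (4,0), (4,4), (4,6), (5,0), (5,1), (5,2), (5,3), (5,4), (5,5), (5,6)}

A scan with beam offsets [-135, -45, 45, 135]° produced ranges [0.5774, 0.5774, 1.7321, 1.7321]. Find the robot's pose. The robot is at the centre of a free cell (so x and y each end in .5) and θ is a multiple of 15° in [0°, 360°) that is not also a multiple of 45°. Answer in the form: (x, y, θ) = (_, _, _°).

Candidates: 15 free-cell centres × 16 headings = 240 poses. Raycast each; keep the one whose scan matches to 4 dp.
  (1.5, 4.5, 240°): beam 1 = 1.5529 ≠ 0.5774 ✗
  (1.5, 5.5, 120°): beam 1 = 1.9319 ≠ 0.5774 ✗
  (1.5, 1.5, 150°): beam 1 = 1.5529 ≠ 0.5774 ✗
  (4.5, 2.5, 120°): beam 1 = 0.5176 ≠ 0.5774 ✗
  (4.5, 2.5, 285°): beam 1 = 1.7321 ≠ 0.5774 ✗
  …
  (2.5, 4.5, 15°): r_1=0.5774, r_2=0.5774, r_3=1.7321, r_4=1.7321 — all match ✓
Only this pose fits every beam.

(x, y, θ) = (2.5, 4.5, 15°)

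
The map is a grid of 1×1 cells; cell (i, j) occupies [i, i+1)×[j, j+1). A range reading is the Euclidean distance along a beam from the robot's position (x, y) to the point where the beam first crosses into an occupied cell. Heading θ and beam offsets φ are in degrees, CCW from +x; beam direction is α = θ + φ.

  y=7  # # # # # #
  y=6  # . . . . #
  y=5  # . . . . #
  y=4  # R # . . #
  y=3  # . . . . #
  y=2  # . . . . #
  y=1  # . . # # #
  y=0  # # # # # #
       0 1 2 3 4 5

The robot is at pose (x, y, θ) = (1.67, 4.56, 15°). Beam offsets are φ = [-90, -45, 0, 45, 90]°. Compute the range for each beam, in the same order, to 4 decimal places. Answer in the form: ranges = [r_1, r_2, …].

beam 1: φ=-90°, α=285°
  cosα=0.2588 sinα=-0.9659 | (1,4) | tMaxX 1.2750 tMaxY 0.5798 | tΔX 3.8637 tΔY 1.0353
    t=0.5798 [y] (1,3)
    t=1.2750 [x] (2,3)
    t=1.6150 [y] (2,2)
    t=2.6503 [y] (2,1)
    t=3.6856 [y] (2,0) — stop
  → r_1 = 3.6856
beam 2: φ=-45°, α=330°
  cosα=0.8660 sinα=-0.5000 | (1,4) | tMaxX 0.3811 tMaxY 1.1200 | tΔX 1.1547 tΔY 2.0000
    t=0.3811 [x] (2,4) — stop
  → r_2 = 0.3811
beam 3: φ=0°, α=15°
  cosα=0.9659 sinα=0.2588 | (1,4) | tMaxX 0.3416 tMaxY 1.7000 | tΔX 1.0353 tΔY 3.8637
    t=0.3416 [x] (2,4) — stop
  → r_3 = 0.3416
beam 4: φ=45°, α=60°
  cosα=0.5000 sinα=0.8660 | (1,4) | tMaxX 0.6600 tMaxY 0.5081 | tΔX 2.0000 tΔY 1.1547
    t=0.5081 [y] (1,5)
    t=0.6600 [x] (2,5)
    t=1.6628 [y] (2,6)
    t=2.6600 [x] (3,6)
    t=2.8175 [y] (3,7) — stop
  → r_4 = 2.8175
beam 5: φ=90°, α=105°
  cosα=-0.2588 sinα=0.9659 | (1,4) | tMaxX 2.5887 tMaxY 0.4555 | tΔX 3.8637 tΔY 1.0353
    t=0.4555 [y] (1,5)
    t=1.4908 [y] (1,6)
    t=2.5261 [y] (1,7) — stop
  → r_5 = 2.5261

ranges = [3.6856, 0.3811, 0.3416, 2.8175, 2.5261]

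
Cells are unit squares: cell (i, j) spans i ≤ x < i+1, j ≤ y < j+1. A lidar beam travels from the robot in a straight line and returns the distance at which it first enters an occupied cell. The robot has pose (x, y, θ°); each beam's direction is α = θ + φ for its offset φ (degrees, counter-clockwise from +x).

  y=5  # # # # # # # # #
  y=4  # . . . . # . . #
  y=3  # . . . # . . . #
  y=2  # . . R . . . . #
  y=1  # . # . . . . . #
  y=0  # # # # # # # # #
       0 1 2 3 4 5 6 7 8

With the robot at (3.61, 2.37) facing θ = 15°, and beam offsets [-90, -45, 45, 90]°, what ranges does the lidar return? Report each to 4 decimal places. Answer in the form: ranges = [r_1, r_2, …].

beam 1: φ=-90°, α=285°
  cosα=0.2588 sinα=-0.9659 | (3,2) | tMaxX 1.5068 tMaxY 0.3831 | tΔX 3.8637 tΔY 1.0353
    t=0.3831 [y] (3,1)
    t=1.4183 [y] (3,0) — stop
  → r_1 = 1.4183
beam 2: φ=-45°, α=330°
  cosα=0.8660 sinα=-0.5000 | (3,2) | tMaxX 0.4503 tMaxY 0.7400 | tΔX 1.1547 tΔY 2.0000
    t=0.4503 [x] (4,2)
    t=0.7400 [y] (4,1)
    t=1.6050 [x] (5,1)
    t=2.7400 [y] (5,0) — stop
  → r_2 = 2.7400
beam 3: φ=45°, α=60°
  cosα=0.5000 sinα=0.8660 | (3,2) | tMaxX 0.7800 tMaxY 0.7275 | tΔX 2.0000 tΔY 1.1547
    t=0.7275 [y] (3,3)
    t=0.7800 [x] (4,3) — stop
  → r_3 = 0.7800
beam 4: φ=90°, α=105°
  cosα=-0.2588 sinα=0.9659 | (3,2) | tMaxX 2.3569 tMaxY 0.6522 | tΔX 3.8637 tΔY 1.0353
    t=0.6522 [y] (3,3)
    t=1.6875 [y] (3,4)
    t=2.3569 [x] (2,4)
    t=2.7228 [y] (2,5) — stop
  → r_4 = 2.7228

ranges = [1.4183, 2.7400, 0.7800, 2.7228]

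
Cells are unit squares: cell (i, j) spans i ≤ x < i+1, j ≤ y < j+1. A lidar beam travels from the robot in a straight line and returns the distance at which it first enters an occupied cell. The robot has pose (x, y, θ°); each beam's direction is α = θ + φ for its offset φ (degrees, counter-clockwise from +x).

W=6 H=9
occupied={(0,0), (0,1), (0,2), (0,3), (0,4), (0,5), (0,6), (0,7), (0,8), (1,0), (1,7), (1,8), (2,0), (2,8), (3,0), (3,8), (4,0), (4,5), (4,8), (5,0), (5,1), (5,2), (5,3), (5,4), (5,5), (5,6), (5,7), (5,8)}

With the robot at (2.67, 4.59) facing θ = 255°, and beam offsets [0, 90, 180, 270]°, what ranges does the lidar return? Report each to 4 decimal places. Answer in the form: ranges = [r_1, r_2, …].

ranges = [3.7166, 2.4122, 3.5303, 1.7289]

beam 1: φ=0°, α=255°
  direction (-0.2588, -0.9659); cell (2,4); t to first gridline: x 2.5887, y 0.6108 (then +3.8637 / +1.0353)
    (2,3) via y @ 0.6108
    (2,2) via y @ 1.6461
    (1,2) via x @ 2.5887
    (1,1) via y @ 2.6814
    (1,0) via y @ 3.7166  # hit
  → r_1 = 3.7166
beam 2: φ=90°, α=345°
  direction (0.9659, -0.2588); cell (2,4); t to first gridline: x 0.3416, y 2.2796 (then +1.0353 / +3.8637)
    (3,4) via x @ 0.3416
    (4,4) via x @ 1.3769
    (4,3) via y @ 2.2796
    (5,3) via x @ 2.4122  # hit
  → r_2 = 2.4122
beam 3: φ=180°, α=75°
  direction (0.2588, 0.9659); cell (2,4); t to first gridline: x 1.2750, y 0.4245 (then +3.8637 / +1.0353)
    (2,5) via y @ 0.4245
    (3,5) via x @ 1.2750
    (3,6) via y @ 1.4597
    (3,7) via y @ 2.4950
    (3,8) via y @ 3.5303  # hit
  → r_3 = 3.5303
beam 4: φ=270°, α=165°
  direction (-0.9659, 0.2588); cell (2,4); t to first gridline: x 0.6936, y 1.5841 (then +1.0353 / +3.8637)
    (1,4) via x @ 0.6936
    (1,5) via y @ 1.5841
    (0,5) via x @ 1.7289  # hit
  → r_4 = 1.7289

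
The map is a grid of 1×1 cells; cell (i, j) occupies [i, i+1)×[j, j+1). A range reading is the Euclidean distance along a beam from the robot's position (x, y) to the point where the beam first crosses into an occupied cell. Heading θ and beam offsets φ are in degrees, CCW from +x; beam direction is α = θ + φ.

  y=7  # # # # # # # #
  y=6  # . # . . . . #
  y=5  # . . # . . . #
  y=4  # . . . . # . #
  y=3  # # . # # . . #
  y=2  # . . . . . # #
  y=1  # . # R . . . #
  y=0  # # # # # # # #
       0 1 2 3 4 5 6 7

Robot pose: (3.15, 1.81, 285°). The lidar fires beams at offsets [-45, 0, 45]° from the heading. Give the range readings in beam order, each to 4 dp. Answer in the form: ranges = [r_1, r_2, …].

beam 1: φ=-45°, α=240°
  dir = (cos 240°, sin 240°) = (-0.5000, -0.8660); from cell (3,1)
  next x-line at t=0.3000, next y-line at t=0.9353; Δt_x=2.0000, Δt_y=1.1547
    x: enter (2,1) at t=0.3000 ← occupied
  → r_1 = 0.3000
beam 2: φ=0°, α=285°
  dir = (cos 285°, sin 285°) = (0.2588, -0.9659); from cell (3,1)
  next x-line at t=3.2841, next y-line at t=0.8386; Δt_x=3.8637, Δt_y=1.0353
    y: enter (3,0) at t=0.8386 ← occupied
  → r_2 = 0.8386
beam 3: φ=45°, α=330°
  dir = (cos 330°, sin 330°) = (0.8660, -0.5000); from cell (3,1)
  next x-line at t=0.9815, next y-line at t=1.6200; Δt_x=1.1547, Δt_y=2.0000
    x: enter (4,1) at t=0.9815
    y: enter (4,0) at t=1.6200 ← occupied
  → r_3 = 1.6200

ranges = [0.3000, 0.8386, 1.6200]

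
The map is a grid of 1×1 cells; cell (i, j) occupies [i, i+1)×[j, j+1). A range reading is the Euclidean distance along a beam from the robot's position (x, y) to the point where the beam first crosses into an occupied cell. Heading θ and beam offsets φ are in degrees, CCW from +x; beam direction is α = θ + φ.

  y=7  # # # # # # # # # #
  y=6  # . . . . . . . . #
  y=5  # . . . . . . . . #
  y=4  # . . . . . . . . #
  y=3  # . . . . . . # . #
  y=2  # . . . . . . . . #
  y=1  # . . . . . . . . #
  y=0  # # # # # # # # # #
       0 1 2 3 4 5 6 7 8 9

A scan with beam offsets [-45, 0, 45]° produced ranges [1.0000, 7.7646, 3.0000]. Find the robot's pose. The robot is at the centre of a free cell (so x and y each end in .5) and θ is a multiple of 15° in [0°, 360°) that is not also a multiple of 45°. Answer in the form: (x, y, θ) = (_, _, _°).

Candidates: 47 free-cell centres × 16 headings = 752 poses. Raycast each; keep the one whose scan matches to 4 dp.
  (8.5, 5.5, 75°): beam 1 = 0.5774 ≠ 1.0000 ✗
  (1.5, 4.5, 240°): beam 1 = 0.5176 ≠ 1.0000 ✗
  (8.5, 5.5, 150°): beam 1 = 1.5529 ≠ 1.0000 ✗
  (2.5, 3.5, 165°): beam 1 = 3.0000 ≠ 1.0000 ✗
  …
  (8.5, 2.5, 165°): r_1=1.0000, r_2=7.7646, r_3=3.0000 — all match ✓
Only this pose fits every beam.

(x, y, θ) = (8.5, 2.5, 165°)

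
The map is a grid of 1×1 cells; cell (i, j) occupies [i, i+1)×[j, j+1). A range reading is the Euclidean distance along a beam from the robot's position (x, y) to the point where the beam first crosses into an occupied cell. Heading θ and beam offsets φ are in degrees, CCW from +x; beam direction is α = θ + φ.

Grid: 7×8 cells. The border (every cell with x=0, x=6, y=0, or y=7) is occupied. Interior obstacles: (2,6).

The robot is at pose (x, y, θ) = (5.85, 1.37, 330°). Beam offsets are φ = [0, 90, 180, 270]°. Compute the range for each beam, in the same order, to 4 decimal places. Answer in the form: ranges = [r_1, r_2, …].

ranges = [0.1732, 0.3000, 5.6003, 0.4272]

beam 1: φ=0°, α=330°
  dir = (cos 330°, sin 330°) = (0.8660, -0.5000); from cell (5,1)
  next x-line at t=0.1732, next y-line at t=0.7400; Δt_x=1.1547, Δt_y=2.0000
    x: enter (6,1) at t=0.1732 ← occupied
  → r_1 = 0.1732
beam 2: φ=90°, α=60°
  dir = (cos 60°, sin 60°) = (0.5000, 0.8660); from cell (5,1)
  next x-line at t=0.3000, next y-line at t=0.7275; Δt_x=2.0000, Δt_y=1.1547
    x: enter (6,1) at t=0.3000 ← occupied
  → r_2 = 0.3000
beam 3: φ=180°, α=150°
  dir = (cos 150°, sin 150°) = (-0.8660, 0.5000); from cell (5,1)
  next x-line at t=0.9815, next y-line at t=1.2600; Δt_x=1.1547, Δt_y=2.0000
    x: enter (4,1) at t=0.9815
    y: enter (4,2) at t=1.2600
    x: enter (3,2) at t=2.1362
    y: enter (3,3) at t=3.2600
    x: enter (2,3) at t=3.2909
    x: enter (1,3) at t=4.4456
    y: enter (1,4) at t=5.2600
    x: enter (0,4) at t=5.6003 ← occupied
  → r_3 = 5.6003
beam 4: φ=270°, α=240°
  dir = (cos 240°, sin 240°) = (-0.5000, -0.8660); from cell (5,1)
  next x-line at t=1.7000, next y-line at t=0.4272; Δt_x=2.0000, Δt_y=1.1547
    y: enter (5,0) at t=0.4272 ← occupied
  → r_4 = 0.4272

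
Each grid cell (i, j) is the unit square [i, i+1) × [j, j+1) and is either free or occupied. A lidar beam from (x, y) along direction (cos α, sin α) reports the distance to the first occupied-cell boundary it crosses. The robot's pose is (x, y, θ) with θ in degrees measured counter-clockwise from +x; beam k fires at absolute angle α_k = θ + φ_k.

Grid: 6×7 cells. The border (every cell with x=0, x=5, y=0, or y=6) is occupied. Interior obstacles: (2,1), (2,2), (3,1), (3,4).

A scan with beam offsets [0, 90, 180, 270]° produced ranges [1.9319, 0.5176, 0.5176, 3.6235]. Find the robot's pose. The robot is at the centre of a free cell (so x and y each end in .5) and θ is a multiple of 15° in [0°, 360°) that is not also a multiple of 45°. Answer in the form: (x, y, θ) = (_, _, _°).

(x, y, θ) = (4.5, 5.5, 285°)

Candidates: 16 free-cell centres × 16 headings = 256 poses. Raycast each; keep the one whose scan matches to 4 dp.
  (3.5, 2.5, 345°): beam 1 = 1.5529 ≠ 1.9319 ✗
  (3.5, 3.5, 210°): beam 1 = 1.0000 ≠ 1.9319 ✗
  (2.5, 5.5, 15°): beam 3 = 1.5529 ≠ 0.5176 ✗
  …
  (4.5, 5.5, 285°): r_1=1.9319, r_2=0.5176, r_3=0.5176, r_4=3.6235 — all match ✓
Unique over the lattice → pose = (4.5, 5.5, 285°).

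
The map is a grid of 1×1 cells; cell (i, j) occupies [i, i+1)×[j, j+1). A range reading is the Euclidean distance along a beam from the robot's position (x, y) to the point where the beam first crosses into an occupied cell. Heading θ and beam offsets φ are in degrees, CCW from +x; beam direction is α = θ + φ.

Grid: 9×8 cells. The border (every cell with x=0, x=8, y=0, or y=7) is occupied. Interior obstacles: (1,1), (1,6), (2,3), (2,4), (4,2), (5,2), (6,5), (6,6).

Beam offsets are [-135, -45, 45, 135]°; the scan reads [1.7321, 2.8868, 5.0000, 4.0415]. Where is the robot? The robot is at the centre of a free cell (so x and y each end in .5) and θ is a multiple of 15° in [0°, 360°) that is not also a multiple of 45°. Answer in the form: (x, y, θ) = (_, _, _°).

(x, y, θ) = (4.5, 5.5, 195°)

Candidates: 34 free-cell centres × 16 headings = 544 poses. Raycast each; keep the one whose scan matches to 4 dp.
  (3.5, 6.5, 300°): beam 1 = 1.5529 ≠ 1.7321 ✗
  (1.5, 3.5, 75°): beam 1 = 2.8868 ≠ 1.7321 ✗
  (3.5, 5.5, 120°): beam 1 = 4.6587 ≠ 1.7321 ✗
  (5.5, 4.5, 210°): beam 1 = 1.9319 ≠ 1.7321 ✗
  …
  (4.5, 5.5, 195°): r_1=1.7321, r_2=2.8868, r_3=5.0000, r_4=4.0415 — all match ✓
Unique over the lattice → pose = (4.5, 5.5, 195°).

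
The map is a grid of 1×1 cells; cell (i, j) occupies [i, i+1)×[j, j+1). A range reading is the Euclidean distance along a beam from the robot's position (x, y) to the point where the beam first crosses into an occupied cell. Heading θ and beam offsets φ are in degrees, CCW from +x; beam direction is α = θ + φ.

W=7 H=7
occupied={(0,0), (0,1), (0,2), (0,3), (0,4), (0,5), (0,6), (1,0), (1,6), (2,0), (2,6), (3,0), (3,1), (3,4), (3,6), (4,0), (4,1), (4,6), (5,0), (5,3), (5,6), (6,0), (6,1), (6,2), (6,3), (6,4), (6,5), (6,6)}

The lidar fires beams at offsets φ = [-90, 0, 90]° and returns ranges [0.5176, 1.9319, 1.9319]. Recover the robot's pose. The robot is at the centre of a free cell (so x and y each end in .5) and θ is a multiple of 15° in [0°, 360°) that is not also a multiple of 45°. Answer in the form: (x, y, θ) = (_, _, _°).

(x, y, θ) = (1.5, 5.5, 255°)

Candidates: 21 free-cell centres × 16 headings = 336 poses. Raycast each; keep the one whose scan matches to 4 dp.
  (4.5, 4.5, 150°): beam 1 = 1.7321 ≠ 0.5176 ✗
  (2.5, 3.5, 120°): beam 1 = 1.0000 ≠ 0.5176 ✗
  (3.5, 3.5, 330°): beam 1 = 2.8868 ≠ 0.5176 ✗
  (1.5, 1.5, 300°): beam 1 = 0.5774 ≠ 0.5176 ✗
  …
  (1.5, 5.5, 255°): r_1=0.5176, r_2=1.9319, r_3=1.9319 — all match ✓
Only this pose fits every beam.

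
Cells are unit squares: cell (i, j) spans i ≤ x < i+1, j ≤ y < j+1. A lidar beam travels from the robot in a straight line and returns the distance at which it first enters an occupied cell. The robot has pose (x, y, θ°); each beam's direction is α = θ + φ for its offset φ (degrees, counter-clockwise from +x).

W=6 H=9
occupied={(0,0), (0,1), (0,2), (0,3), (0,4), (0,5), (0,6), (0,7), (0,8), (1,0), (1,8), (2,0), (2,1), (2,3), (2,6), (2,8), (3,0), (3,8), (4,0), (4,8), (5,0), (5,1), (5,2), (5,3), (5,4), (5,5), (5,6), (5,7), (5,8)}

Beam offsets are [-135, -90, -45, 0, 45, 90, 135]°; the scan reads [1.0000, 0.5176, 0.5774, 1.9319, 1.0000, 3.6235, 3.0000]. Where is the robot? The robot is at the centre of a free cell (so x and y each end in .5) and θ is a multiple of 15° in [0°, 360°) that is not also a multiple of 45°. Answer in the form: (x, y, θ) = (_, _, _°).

(x, y, θ) = (3.5, 7.5, 165°)

Candidates: 25 free-cell centres × 16 headings = 400 poses. Raycast each; keep the one whose scan matches to 4 dp.
  (3.5, 4.5, 75°): beam 1 = 3.0000 ≠ 1.0000 ✗
  (4.5, 1.5, 105°): beam 1 = 0.5774 ≠ 1.0000 ✗
  (3.5, 5.5, 15°): beam 1 = 1.7321 ≠ 1.0000 ✗
  …
  (3.5, 7.5, 165°): r_1=1.0000, r_2=0.5176, r_3=0.5774, r_4=1.9319, r_5=1.0000, r_6=3.6235, r_7=3.0000 — all match ✓
Unique over the lattice → pose = (3.5, 7.5, 165°).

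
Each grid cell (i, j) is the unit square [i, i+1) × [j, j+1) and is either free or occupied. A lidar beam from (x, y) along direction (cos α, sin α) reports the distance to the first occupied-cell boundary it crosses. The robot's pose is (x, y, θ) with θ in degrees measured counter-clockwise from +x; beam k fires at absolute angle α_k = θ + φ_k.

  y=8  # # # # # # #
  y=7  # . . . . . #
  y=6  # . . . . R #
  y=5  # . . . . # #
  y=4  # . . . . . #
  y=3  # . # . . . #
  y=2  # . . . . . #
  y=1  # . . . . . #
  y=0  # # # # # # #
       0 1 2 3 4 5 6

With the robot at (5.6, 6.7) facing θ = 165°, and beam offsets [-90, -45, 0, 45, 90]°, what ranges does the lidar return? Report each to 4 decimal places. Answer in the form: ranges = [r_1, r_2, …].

beam 1: φ=-90°, α=75°
  cosα=0.2588 sinα=0.9659 | (5,6) | tMaxX 1.5455 tMaxY 0.3106 | tΔX 3.8637 tΔY 1.0353
    t=0.3106 [y] (5,7)
    t=1.3459 [y] (5,8) — stop
  → r_1 = 1.3459
beam 2: φ=-45°, α=120°
  cosα=-0.5000 sinα=0.8660 | (5,6) | tMaxX 1.2000 tMaxY 0.3464 | tΔX 2.0000 tΔY 1.1547
    t=0.3464 [y] (5,7)
    t=1.2000 [x] (4,7)
    t=1.5011 [y] (4,8) — stop
  → r_2 = 1.5011
beam 3: φ=0°, α=165°
  cosα=-0.9659 sinα=0.2588 | (5,6) | tMaxX 0.6212 tMaxY 1.1591 | tΔX 1.0353 tΔY 3.8637
    t=0.6212 [x] (4,6)
    t=1.1591 [y] (4,7)
    t=1.6564 [x] (3,7)
    t=2.6917 [x] (2,7)
    t=3.7270 [x] (1,7)
    t=4.7623 [x] (0,7) — stop
  → r_3 = 4.7623
beam 4: φ=45°, α=210°
  cosα=-0.8660 sinα=-0.5000 | (5,6) | tMaxX 0.6928 tMaxY 1.4000 | tΔX 1.1547 tΔY 2.0000
    t=0.6928 [x] (4,6)
    t=1.4000 [y] (4,5)
    t=1.8475 [x] (3,5)
    t=3.0022 [x] (2,5)
    t=3.4000 [y] (2,4)
    t=4.1569 [x] (1,4)
    t=5.3116 [x] (0,4) — stop
  → r_4 = 5.3116
beam 5: φ=90°, α=255°
  cosα=-0.2588 sinα=-0.9659 | (5,6) | tMaxX 2.3182 tMaxY 0.7247 | tΔX 3.8637 tΔY 1.0353
    t=0.7247 [y] (5,5) — stop
  → r_5 = 0.7247

ranges = [1.3459, 1.5011, 4.7623, 5.3116, 0.7247]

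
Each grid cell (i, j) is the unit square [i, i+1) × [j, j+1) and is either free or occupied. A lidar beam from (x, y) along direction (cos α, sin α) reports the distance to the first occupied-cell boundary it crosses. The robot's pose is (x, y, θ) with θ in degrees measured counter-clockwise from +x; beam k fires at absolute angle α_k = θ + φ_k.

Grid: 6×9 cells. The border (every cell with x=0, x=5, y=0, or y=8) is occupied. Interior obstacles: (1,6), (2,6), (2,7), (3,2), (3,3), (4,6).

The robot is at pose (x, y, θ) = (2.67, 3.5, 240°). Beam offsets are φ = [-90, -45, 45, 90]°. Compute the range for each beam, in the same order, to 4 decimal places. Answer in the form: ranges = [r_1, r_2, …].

ranges = [1.9283, 1.7289, 1.2750, 0.3811]

beam 1: φ=-90°, α=150°
  d=(-0.8660,0.5000)  start (2,3)  tX=0.7736 tY=1.0000  stride 1/|dx|=1.1547 1/|dy|=2.0000
    cross x-line → (1,3), t=0.7736
    cross y-line → (1,4), t=1.0000
    cross x-line → (0,4), t=1.9283 (wall)
  → r_1 = 1.9283
beam 2: φ=-45°, α=195°
  d=(-0.9659,-0.2588)  start (2,3)  tX=0.6936 tY=1.9319  stride 1/|dx|=1.0353 1/|dy|=3.8637
    cross x-line → (1,3), t=0.6936
    cross x-line → (0,3), t=1.7289 (wall)
  → r_2 = 1.7289
beam 3: φ=45°, α=285°
  d=(0.2588,-0.9659)  start (2,3)  tX=1.2750 tY=0.5176  stride 1/|dx|=3.8637 1/|dy|=1.0353
    cross y-line → (2,2), t=0.5176
    cross x-line → (3,2), t=1.2750 (wall)
  → r_3 = 1.2750
beam 4: φ=90°, α=330°
  d=(0.8660,-0.5000)  start (2,3)  tX=0.3811 tY=1.0000  stride 1/|dx|=1.1547 1/|dy|=2.0000
    cross x-line → (3,3), t=0.3811 (wall)
  → r_4 = 0.3811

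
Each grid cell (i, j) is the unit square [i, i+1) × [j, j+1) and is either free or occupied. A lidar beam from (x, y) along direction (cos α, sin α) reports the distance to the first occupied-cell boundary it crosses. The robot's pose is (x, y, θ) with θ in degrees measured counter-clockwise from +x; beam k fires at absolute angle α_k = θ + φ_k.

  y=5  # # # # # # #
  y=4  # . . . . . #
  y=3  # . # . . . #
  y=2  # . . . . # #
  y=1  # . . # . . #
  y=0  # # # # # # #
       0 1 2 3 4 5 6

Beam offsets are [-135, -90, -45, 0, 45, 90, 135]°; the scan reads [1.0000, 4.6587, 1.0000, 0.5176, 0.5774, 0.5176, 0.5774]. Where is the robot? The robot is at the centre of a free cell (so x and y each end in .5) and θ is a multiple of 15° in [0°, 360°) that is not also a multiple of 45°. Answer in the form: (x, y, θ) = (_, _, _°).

(x, y, θ) = (1.5, 4.5, 75°)

Enumerate (i+0.5, j+0.5, θ) over the 17 free cells and 16 admissible headings. For each, cast all 7 beams and compare to the given ranges.
  (4.5, 1.5, 75°): beam 1 = 0.5774 ≠ 1.0000 ✗
  (2.5, 4.5, 300°): beam 1 = 1.5529 ≠ 1.0000 ✗
  (2.5, 4.5, 195°): beam 1 = 0.5774 ≠ 1.0000 ✗
  (1.5, 2.5, 60°): beam 1 = 1.5529 ≠ 1.0000 ✗
  …
  (1.5, 4.5, 75°): r_1=1.0000, r_2=4.6587, r_3=1.0000, r_4=0.5176, r_5=0.5774, r_6=0.5176, r_7=0.5774 — all match ✓
Unique over the lattice → pose = (1.5, 4.5, 75°).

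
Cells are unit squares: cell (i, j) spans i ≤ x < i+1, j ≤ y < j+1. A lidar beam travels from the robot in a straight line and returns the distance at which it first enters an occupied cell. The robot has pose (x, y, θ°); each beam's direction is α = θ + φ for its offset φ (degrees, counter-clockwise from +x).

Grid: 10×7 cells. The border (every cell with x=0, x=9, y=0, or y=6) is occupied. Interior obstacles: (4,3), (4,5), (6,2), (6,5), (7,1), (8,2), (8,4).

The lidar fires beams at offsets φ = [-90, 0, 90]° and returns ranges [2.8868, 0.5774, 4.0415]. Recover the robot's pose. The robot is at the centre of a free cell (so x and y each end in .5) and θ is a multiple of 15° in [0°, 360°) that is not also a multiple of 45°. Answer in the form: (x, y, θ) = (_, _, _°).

Candidates: 33 free-cell centres × 16 headings = 528 poses. Raycast each; keep the one whose scan matches to 4 dp.
  (8.5, 3.5, 105°): beam 1 = 0.5176 ≠ 2.8868 ✗
  (8.5, 1.5, 15°): beam 1 = 0.5176 ≠ 2.8868 ✗
  (3.5, 3.5, 75°): beam 1 = 0.5176 ≠ 2.8868 ✗
  (3.5, 1.5, 300°): beam 1 = 1.0000 ≠ 2.8868 ✗
  …
  (4.5, 2.5, 60°): r_1=2.8868, r_2=0.5774, r_3=4.0415 — all match ✓
No second candidate reproduces the full scan.

(x, y, θ) = (4.5, 2.5, 60°)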